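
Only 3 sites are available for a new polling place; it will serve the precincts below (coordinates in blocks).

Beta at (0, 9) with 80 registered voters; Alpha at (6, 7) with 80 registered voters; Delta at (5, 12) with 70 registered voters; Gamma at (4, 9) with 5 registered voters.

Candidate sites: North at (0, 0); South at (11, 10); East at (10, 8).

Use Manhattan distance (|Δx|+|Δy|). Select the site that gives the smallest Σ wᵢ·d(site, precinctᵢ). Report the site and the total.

East, total 1945 blocks

Total weighted distance at each candidate:
  North (0, 0): total = 3015
  South (11, 10): total = 2200
  East (10, 8): total = 1945
Minimum is at East with total 1945 blocks.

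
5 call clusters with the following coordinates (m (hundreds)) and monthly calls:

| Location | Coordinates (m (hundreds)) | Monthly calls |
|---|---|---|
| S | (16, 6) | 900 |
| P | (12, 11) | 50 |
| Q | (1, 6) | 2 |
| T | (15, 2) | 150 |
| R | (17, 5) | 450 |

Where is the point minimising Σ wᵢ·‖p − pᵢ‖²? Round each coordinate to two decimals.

The minimiser of Σwᵢ‖p−pᵢ‖² is the weighted centroid p* = (Σwᵢpᵢ)/(Σwᵢ).
Σwᵢ = 1552.
Σwᵢxᵢ = 900·16 + 50·12 + 2·1 + 150·15 + 450·17 = 24902.
Σwᵢyᵢ = 900·6 + 50·11 + 2·6 + 150·2 + 450·5 = 8512.
x* = 24902/1552 = 16.05, y* = 8512/1552 = 5.48.

(16.05, 5.48)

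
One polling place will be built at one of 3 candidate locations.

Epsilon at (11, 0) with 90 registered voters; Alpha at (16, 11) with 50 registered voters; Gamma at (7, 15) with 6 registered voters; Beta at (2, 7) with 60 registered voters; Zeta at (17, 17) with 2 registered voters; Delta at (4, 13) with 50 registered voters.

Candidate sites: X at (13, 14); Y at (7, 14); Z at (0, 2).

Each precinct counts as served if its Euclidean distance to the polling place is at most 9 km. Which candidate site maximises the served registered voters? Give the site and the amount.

Y, covering 116

Coverage radius r = 9 km; a point is covered iff (Δx)²+(Δy)² ≤ 9² = 81.
  X (13, 14): covers {Alpha, Gamma, Zeta} → 58
  Y (7, 14): covers {Gamma, Beta, Delta} → 116
  Z (0, 2): covers {Beta} → 60
Maximum coverage at Y: 116 registered voters.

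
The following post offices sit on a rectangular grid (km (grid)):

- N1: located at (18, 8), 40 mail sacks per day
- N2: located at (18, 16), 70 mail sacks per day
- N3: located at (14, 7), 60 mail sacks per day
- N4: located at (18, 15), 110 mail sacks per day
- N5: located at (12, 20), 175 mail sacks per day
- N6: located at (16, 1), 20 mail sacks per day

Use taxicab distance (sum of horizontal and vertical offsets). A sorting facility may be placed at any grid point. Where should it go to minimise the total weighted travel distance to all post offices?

(16, 16)

Manhattan distance separates: Σwᵢ(|x−xᵢ|+|y−yᵢ|) = Σwᵢ|x−xᵢ| + Σwᵢ|y−yᵢ|, so x and y are optimised independently as 1-D weighted medians.
Total weight W = 475; half = 237.5.
x-coordinate, sorted with cumulative weight:
  x=12 (N5, w=175) cum 175
  x=14 (N3, w=60) cum 235
  x=16 (N6, w=20) cum 255  ← median
  x=18 (N1, w=40) cum 295
  x=18 (N2, w=70) cum 365
  x=18 (N4, w=110) cum 475
⇒ x* = 16
y-coordinate, sorted with cumulative weight:
  y=1 (N6, w=20) cum 20
  y=7 (N3, w=60) cum 80
  y=8 (N1, w=40) cum 120
  y=15 (N4, w=110) cum 230
  y=16 (N2, w=70) cum 300  ← median
  y=20 (N5, w=175) cum 475
⇒ y* = 16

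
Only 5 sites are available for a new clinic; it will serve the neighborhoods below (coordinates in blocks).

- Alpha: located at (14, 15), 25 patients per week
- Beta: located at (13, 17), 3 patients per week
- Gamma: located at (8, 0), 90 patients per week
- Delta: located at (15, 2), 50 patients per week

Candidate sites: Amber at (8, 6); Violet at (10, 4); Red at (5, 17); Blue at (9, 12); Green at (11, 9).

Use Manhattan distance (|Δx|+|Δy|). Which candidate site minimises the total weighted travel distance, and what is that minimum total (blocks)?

Violet, total 1313 blocks

Total weighted distance at each candidate:
  Amber (8, 6): total = 1513
  Violet (10, 4): total = 1313
  Red (5, 17): total = 3349
  Blue (9, 12): total = 2197
  Green (11, 9): total = 1885
Minimum is at Violet with total 1313 blocks.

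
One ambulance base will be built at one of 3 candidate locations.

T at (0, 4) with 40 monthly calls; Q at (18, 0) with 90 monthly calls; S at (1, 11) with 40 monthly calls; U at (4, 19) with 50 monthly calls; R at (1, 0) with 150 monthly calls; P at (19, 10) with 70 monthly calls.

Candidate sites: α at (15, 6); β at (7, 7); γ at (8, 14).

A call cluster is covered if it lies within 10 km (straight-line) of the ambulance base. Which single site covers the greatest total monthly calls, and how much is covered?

β, covering 230

Coverage radius r = 10 km; a point is covered iff (Δx)²+(Δy)² ≤ 10² = 100.
  α (15, 6): covers {Q, P} → 160
  β (7, 7): covers {T, S, R} → 230
  γ (8, 14): covers {S, U} → 90
Maximum coverage at β: 230 monthly calls.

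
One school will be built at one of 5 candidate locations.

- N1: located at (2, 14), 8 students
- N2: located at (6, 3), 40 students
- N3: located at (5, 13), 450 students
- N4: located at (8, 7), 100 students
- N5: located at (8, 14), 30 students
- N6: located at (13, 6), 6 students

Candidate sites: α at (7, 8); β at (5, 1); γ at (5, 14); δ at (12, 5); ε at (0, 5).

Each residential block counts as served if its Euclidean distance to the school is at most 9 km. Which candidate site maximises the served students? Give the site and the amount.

α, covering 634

Coverage radius r = 9 km; a point is covered iff (Δx)²+(Δy)² ≤ 9² = 81.
  α (7, 8): covers {N1, N2, N3, N4, N5, N6} → 634
  β (5, 1): covers {N2, N4} → 140
  γ (5, 14): covers {N1, N3, N4, N5} → 588
  δ (12, 5): covers {N2, N4, N6} → 146
  ε (0, 5): covers {N2, N4} → 140
Maximum coverage at α: 634 students.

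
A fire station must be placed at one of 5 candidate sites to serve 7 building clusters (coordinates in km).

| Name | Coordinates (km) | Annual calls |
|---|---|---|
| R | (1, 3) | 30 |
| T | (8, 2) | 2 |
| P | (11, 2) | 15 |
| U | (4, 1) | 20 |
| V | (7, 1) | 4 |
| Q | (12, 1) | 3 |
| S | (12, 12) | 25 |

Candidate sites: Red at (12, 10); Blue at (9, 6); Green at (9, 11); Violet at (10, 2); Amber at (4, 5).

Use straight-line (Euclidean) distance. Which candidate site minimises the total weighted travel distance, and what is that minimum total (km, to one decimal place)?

Total weighted distance at each candidate:
  Red (12, 10): total = 889.0
  Blue (9, 6): total = 679.8
  Green (9, 11): total = 870.6
  Violet (10, 2): total = 686.6
  Amber (4, 5): total = 625.0
Minimum is at Amber with total 625.0 km.

Amber, total 625.0 km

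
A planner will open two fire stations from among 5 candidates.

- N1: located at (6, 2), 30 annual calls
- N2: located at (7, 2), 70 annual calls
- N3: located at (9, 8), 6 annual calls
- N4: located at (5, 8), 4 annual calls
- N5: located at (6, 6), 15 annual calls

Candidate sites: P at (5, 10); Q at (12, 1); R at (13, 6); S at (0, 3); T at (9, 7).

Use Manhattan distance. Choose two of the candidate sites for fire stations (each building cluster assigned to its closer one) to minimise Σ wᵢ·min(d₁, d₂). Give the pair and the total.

Evaluate every pair (each demand assigned to the nearer of the two):
  {Q, T}: total = 716
  {P, Q}: total = 749
  {S, T}: total = 786
  {P, T}: total = 804
  {Q, R}: total = 811
  {R, T}: total = 816
  {Q, S}: total = 865
  {P, S}: total = 889
  {R, S}: total = 951
  {P, R}: total = 1089
Best pair: {Q, T} with total 716.

{Q, T}, total 716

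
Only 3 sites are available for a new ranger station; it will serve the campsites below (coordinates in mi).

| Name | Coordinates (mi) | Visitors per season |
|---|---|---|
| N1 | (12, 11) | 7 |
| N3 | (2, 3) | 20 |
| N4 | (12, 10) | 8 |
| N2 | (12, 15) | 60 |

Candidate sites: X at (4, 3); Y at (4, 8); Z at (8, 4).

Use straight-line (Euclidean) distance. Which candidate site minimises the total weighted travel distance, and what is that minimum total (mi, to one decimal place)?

Y, total 871.3 mi

Total weighted distance at each candidate:
  X (4, 3): total = 1069.6
  Y (4, 8): total = 871.3
  Z (8, 4): total = 938.1
Minimum is at Y with total 871.3 mi.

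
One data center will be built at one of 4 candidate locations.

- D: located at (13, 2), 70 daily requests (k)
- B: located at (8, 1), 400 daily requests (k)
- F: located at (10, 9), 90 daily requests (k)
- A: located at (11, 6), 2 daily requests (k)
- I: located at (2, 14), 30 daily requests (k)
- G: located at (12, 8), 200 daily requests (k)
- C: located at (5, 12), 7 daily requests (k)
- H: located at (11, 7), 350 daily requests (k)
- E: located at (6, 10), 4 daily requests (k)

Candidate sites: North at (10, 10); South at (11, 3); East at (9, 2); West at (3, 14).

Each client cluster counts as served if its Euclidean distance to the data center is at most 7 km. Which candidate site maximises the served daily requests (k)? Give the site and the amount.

Coverage radius r = 7 km; a point is covered iff (Δx)²+(Δy)² ≤ 7² = 49.
  North (10, 10): covers {F, A, G, C, H, E} → 653
  South (11, 3): covers {D, B, F, A, G, H} → 1112
  East (9, 2): covers {D, B, A, G, H} → 1022
  West (3, 14): covers {I, C, E} → 41
Maximum coverage at South: 1112 daily requests (k).

South, covering 1112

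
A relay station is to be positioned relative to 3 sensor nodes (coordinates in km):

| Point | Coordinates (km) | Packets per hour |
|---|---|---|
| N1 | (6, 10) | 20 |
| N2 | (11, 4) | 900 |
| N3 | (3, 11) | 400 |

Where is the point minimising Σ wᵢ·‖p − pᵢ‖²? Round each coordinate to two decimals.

The minimiser of Σwᵢ‖p−pᵢ‖² is the weighted centroid p* = (Σwᵢpᵢ)/(Σwᵢ).
Σwᵢ = 1320.
Σwᵢxᵢ = 20·6 + 900·11 + 400·3 = 11220.
Σwᵢyᵢ = 20·10 + 900·4 + 400·11 = 8200.
x* = 11220/1320 = 8.50, y* = 8200/1320 = 6.21.

(8.50, 6.21)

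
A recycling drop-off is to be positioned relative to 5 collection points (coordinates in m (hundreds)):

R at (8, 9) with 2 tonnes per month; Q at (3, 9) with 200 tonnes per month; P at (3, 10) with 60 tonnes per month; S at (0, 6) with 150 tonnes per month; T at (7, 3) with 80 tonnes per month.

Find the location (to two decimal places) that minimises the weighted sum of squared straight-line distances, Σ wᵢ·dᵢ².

(2.76, 7.23)

The minimiser of Σwᵢ‖p−pᵢ‖² is the weighted centroid p* = (Σwᵢpᵢ)/(Σwᵢ).
Σwᵢ = 492.
Σwᵢxᵢ = 2·8 + 200·3 + 60·3 + 150·0 + 80·7 = 1356.
Σwᵢyᵢ = 2·9 + 200·9 + 60·10 + 150·6 + 80·3 = 3558.
x* = 1356/492 = 2.76, y* = 3558/492 = 7.23.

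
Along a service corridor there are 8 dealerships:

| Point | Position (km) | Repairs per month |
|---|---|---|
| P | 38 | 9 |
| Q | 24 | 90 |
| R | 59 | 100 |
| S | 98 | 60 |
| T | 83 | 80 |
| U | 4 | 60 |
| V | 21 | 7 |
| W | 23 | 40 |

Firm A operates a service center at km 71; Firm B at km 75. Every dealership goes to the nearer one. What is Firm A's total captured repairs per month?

306

The indifferent point is the midpoint (71+75)/2 = 73; dealerships left of it (closer to Firm A at 71) go to Firm A, those right go to Firm B.
  U at 4 (w=60) → Firm A
  V at 21 (w=7) → Firm A
  W at 23 (w=40) → Firm A
  Q at 24 (w=90) → Firm A
  P at 38 (w=9) → Firm A
  R at 59 (w=100) → Firm A
  T at 83 (w=80) → Firm B
  S at 98 (w=60) → Firm B
Firm A captures 306; Firm B captures 140.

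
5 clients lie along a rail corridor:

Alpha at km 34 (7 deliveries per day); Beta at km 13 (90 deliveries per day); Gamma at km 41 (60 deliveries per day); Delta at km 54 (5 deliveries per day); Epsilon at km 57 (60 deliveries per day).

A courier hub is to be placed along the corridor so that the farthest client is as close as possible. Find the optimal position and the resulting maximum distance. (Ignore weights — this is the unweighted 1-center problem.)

location 35, max distance 22

The 1-center on a line is the midpoint of the two extreme points: leftmost at 13, rightmost at 57.
Optimal location = (13 + 57)/2 = 35; maximum distance = (57 − 13)/2 = 22.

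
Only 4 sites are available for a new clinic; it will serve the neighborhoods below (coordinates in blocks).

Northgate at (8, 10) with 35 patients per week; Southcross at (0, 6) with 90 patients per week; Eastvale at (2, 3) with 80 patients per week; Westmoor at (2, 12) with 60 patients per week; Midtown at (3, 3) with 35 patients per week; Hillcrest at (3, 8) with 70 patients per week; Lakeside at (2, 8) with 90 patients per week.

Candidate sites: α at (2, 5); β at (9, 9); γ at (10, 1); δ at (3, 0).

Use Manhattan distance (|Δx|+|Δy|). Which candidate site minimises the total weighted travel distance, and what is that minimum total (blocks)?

Total weighted distance at each candidate:
  α (2, 5): total = 1890
  β (9, 9): total = 4420
  γ (10, 1): total = 6320
  δ (3, 0): total = 3910
Minimum is at α with total 1890 blocks.

α, total 1890 blocks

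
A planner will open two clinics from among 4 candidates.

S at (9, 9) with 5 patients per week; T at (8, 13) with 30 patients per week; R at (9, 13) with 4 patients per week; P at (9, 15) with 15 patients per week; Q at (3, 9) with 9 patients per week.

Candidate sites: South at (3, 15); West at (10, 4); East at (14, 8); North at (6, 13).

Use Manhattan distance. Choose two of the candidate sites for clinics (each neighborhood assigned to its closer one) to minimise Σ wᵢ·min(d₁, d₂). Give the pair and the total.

Evaluate every pair (each demand assigned to the nearer of the two):
  {South, North}: total = 236
  {West, North}: total = 240
  {East, North}: total = 240
  {South, West}: total = 416
  {South, East}: total = 416
  {West, East}: total = 688
Best pair: {South, North} with total 236.

{South, North}, total 236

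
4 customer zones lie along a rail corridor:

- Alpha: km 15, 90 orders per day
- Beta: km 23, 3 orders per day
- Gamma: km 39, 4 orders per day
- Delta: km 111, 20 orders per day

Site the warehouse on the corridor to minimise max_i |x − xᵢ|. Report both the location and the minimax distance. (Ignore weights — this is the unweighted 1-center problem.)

The 1-center on a line is the midpoint of the two extreme points: leftmost at 15, rightmost at 111.
Optimal location = (15 + 111)/2 = 63; maximum distance = (111 − 15)/2 = 48.

location 63, max distance 48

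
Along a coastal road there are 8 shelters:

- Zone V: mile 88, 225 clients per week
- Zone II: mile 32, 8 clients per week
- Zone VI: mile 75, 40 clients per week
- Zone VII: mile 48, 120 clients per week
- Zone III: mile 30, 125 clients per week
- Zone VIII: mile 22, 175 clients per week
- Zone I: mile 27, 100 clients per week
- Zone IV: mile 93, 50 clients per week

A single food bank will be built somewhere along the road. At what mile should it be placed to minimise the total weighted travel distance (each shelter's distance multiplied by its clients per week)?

x = 48

For a sum of weighted absolute distances on a line, the optimum is the weighted median (not the mean). Total weight W = 843; half-weight = 421.5.
Sort by position and accumulate weight:
  mile 22 (Zone VIII, w=175) → cum 175
  mile 27 (Zone I, w=100) → cum 275
  mile 30 (Zone III, w=125) → cum 400
  mile 32 (Zone II, w=8) → cum 408
  mile 48 (Zone VII, w=120) → cum 528  ≥ 421.5 → median here
  mile 75 (Zone VI, w=40) → cum 568
  mile 88 (Zone V, w=225) → cum 793
  mile 93 (Zone IV, w=50) → cum 843
Optimal location: mile 48.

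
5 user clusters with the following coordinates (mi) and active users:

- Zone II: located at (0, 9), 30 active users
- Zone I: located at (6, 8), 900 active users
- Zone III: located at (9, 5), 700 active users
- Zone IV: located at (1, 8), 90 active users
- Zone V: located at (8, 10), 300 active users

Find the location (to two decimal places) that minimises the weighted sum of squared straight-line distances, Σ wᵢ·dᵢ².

(7.02, 7.27)

The minimiser of Σwᵢ‖p−pᵢ‖² is the weighted centroid p* = (Σwᵢpᵢ)/(Σwᵢ).
Σwᵢ = 2020.
Σwᵢxᵢ = 30·0 + 900·6 + 700·9 + 90·1 + 300·8 = 14190.
Σwᵢyᵢ = 30·9 + 900·8 + 700·5 + 90·8 + 300·10 = 14690.
x* = 14190/2020 = 7.02, y* = 14690/2020 = 7.27.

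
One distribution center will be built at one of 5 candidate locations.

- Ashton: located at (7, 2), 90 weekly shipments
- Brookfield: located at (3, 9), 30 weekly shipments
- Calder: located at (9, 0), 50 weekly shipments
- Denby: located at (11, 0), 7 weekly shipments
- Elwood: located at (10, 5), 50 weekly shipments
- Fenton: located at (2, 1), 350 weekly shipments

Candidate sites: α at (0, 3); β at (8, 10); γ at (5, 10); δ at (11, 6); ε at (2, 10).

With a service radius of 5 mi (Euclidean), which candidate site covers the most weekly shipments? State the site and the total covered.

α, covering 350

Coverage radius r = 5 mi; a point is covered iff (Δx)²+(Δy)² ≤ 5² = 25.
  α (0, 3): covers {Fenton} → 350
  β (8, 10): covers {none} → 0
  γ (5, 10): covers {Brookfield} → 30
  δ (11, 6): covers {Elwood} → 50
  ε (2, 10): covers {Brookfield} → 30
Maximum coverage at α: 350 weekly shipments.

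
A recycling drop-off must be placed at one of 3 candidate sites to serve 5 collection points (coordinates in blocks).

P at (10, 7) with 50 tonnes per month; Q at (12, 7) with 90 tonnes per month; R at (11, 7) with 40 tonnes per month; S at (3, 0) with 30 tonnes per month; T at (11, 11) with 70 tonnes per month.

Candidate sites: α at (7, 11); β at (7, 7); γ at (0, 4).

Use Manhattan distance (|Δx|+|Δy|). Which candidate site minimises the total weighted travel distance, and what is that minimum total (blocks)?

Total weighted distance at each candidate:
  α (7, 11): total = 2210
  β (7, 7): total = 1650
  γ (0, 4): total = 4030
Minimum is at β with total 1650 blocks.

β, total 1650 blocks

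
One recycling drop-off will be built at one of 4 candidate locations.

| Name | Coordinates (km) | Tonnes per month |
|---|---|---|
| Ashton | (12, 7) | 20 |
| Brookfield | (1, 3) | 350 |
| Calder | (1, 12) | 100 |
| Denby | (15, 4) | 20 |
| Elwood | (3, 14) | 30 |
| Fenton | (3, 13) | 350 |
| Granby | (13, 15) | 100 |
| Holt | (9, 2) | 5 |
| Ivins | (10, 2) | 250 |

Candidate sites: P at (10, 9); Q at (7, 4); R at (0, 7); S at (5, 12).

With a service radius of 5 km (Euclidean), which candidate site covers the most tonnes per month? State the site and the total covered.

S, covering 480

Coverage radius r = 5 km; a point is covered iff (Δx)²+(Δy)² ≤ 5² = 25.
  P (10, 9): covers {Ashton} → 20
  Q (7, 4): covers {Holt, Ivins} → 255
  R (0, 7): covers {Brookfield} → 350
  S (5, 12): covers {Calder, Elwood, Fenton} → 480
Maximum coverage at S: 480 tonnes per month.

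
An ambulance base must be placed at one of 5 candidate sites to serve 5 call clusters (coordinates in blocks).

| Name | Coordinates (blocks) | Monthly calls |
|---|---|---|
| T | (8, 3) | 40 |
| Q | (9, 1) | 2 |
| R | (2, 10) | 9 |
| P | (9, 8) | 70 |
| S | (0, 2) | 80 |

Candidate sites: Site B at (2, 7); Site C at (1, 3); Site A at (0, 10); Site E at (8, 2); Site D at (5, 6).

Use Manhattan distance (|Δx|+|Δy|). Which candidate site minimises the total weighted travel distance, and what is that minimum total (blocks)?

Total weighted distance at each candidate:
  Site B (2, 7): total = 1573
  Site C (1, 3): total = 1442
  Site A (0, 10): total = 2064
  Site E (8, 2): total = 1300
  Site D (5, 6): total = 1461
Minimum is at Site E with total 1300 blocks.

Site E, total 1300 blocks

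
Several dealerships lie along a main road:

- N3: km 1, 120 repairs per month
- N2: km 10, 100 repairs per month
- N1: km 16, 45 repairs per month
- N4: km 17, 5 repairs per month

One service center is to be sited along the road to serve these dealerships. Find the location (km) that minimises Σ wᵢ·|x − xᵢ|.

x = 10

For a sum of weighted absolute distances on a line, the optimum is the weighted median (not the mean). Total weight W = 270; half-weight = 135.
Sort by position and accumulate weight:
  km 1 (N3, w=120) → cum 120
  km 10 (N2, w=100) → cum 220  ≥ 135 → median here
  km 16 (N1, w=45) → cum 265
  km 17 (N4, w=5) → cum 270
Optimal location: km 10.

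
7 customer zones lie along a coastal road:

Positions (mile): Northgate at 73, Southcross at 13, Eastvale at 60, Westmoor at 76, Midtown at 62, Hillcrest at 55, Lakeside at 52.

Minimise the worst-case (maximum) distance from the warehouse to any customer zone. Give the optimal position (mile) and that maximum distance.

The 1-center on a line is the midpoint of the two extreme points: leftmost at 13, rightmost at 76.
Optimal location = (13 + 76)/2 = 44.5; maximum distance = (76 − 13)/2 = 31.5.

location 44.5, max distance 31.5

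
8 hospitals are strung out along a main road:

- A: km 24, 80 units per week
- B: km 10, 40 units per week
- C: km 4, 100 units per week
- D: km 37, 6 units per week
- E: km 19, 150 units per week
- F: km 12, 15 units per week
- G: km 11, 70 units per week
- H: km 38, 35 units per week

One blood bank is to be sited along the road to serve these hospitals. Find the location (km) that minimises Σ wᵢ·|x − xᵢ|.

x = 19

For a sum of weighted absolute distances on a line, the optimum is the weighted median (not the mean). Total weight W = 496; half-weight = 248.
Sort by position and accumulate weight:
  km 4 (C, w=100) → cum 100
  km 10 (B, w=40) → cum 140
  km 11 (G, w=70) → cum 210
  km 12 (F, w=15) → cum 225
  km 19 (E, w=150) → cum 375  ≥ 248 → median here
  km 24 (A, w=80) → cum 455
  km 37 (D, w=6) → cum 461
  km 38 (H, w=35) → cum 496
Optimal location: km 19.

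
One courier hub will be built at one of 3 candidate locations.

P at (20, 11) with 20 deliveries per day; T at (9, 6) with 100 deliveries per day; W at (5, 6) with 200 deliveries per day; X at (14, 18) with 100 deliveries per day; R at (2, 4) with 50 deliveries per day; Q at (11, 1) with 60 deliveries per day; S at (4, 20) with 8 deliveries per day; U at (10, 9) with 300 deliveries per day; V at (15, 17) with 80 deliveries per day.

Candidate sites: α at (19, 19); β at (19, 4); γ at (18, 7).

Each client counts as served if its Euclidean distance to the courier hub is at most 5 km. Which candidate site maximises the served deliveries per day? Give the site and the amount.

α, covering 80

Coverage radius r = 5 km; a point is covered iff (Δx)²+(Δy)² ≤ 5² = 25.
  α (19, 19): covers {V} → 80
  β (19, 4): covers {none} → 0
  γ (18, 7): covers {P} → 20
Maximum coverage at α: 80 deliveries per day.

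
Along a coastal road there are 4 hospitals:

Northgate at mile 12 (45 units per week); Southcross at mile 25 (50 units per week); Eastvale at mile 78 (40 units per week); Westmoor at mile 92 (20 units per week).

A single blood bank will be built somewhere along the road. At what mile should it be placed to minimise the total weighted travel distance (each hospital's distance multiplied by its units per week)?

For a sum of weighted absolute distances on a line, the optimum is the weighted median (not the mean). Total weight W = 155; half-weight = 77.5.
Sort by position and accumulate weight:
  mile 12 (Northgate, w=45) → cum 45
  mile 25 (Southcross, w=50) → cum 95  ≥ 77.5 → median here
  mile 78 (Eastvale, w=40) → cum 135
  mile 92 (Westmoor, w=20) → cum 155
Optimal location: mile 25.

x = 25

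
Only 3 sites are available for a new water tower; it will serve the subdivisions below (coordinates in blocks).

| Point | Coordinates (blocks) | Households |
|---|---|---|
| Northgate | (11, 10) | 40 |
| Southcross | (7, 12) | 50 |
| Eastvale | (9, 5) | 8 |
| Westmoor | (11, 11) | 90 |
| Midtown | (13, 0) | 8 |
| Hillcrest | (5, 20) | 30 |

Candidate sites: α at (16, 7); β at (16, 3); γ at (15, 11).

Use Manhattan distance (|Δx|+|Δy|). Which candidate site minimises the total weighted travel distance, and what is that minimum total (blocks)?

Total weighted distance at each candidate:
  α (16, 7): total = 2702
  β (16, 3): total = 3510
  γ (15, 11): total = 1780
Minimum is at γ with total 1780 blocks.

γ, total 1780 blocks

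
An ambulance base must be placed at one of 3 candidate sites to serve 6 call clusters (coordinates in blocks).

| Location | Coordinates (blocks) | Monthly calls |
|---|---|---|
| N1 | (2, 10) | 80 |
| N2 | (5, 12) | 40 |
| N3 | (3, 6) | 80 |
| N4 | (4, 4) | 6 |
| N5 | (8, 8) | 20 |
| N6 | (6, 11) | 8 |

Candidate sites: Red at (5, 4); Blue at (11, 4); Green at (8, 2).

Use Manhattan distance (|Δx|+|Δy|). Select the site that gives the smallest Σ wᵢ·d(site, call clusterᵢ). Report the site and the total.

Red, total 1570 blocks

Total weighted distance at each candidate:
  Red (5, 4): total = 1570
  Blue (11, 4): total = 2838
  Green (8, 2): total = 2604
Minimum is at Red with total 1570 blocks.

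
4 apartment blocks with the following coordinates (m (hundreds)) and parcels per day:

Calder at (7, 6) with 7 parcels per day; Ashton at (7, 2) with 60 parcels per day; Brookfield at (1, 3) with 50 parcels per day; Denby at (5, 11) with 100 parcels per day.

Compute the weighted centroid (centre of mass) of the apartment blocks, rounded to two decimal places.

(4.70, 6.51)

The minimiser of Σwᵢ‖p−pᵢ‖² is the weighted centroid p* = (Σwᵢpᵢ)/(Σwᵢ).
Σwᵢ = 217.
Σwᵢxᵢ = 7·7 + 60·7 + 50·1 + 100·5 = 1019.
Σwᵢyᵢ = 7·6 + 60·2 + 50·3 + 100·11 = 1412.
x* = 1019/217 = 4.70, y* = 1412/217 = 6.51.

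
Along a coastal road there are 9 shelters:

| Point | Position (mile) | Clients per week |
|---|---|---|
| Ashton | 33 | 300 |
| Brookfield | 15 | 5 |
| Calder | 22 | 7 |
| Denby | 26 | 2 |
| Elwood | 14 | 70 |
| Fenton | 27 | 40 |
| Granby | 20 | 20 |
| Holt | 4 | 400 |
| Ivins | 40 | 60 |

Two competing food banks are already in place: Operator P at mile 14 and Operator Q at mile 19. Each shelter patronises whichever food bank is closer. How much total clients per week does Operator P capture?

475

The indifferent point is the midpoint (14+19)/2 = 16.5; shelters left of it (closer to Operator P at 14) go to Operator P, those right go to Operator Q.
  Holt at 4 (w=400) → Operator P
  Elwood at 14 (w=70) → Operator P
  Brookfield at 15 (w=5) → Operator P
  Granby at 20 (w=20) → Operator Q
  Calder at 22 (w=7) → Operator Q
  Denby at 26 (w=2) → Operator Q
  Fenton at 27 (w=40) → Operator Q
  Ashton at 33 (w=300) → Operator Q
  Ivins at 40 (w=60) → Operator Q
Operator P captures 475; Operator Q captures 429.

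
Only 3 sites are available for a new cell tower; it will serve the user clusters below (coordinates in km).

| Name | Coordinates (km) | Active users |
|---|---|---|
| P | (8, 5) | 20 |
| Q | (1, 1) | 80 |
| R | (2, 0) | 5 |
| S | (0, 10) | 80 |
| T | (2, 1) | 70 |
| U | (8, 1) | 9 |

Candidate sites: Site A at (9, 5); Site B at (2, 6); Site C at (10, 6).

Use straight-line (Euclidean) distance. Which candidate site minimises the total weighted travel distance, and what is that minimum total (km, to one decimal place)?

Site B, total 1337.6 km

Total weighted distance at each candidate:
  Site A (9, 5): total = 2203.7
  Site B (2, 6): total = 1337.6
  Site C (10, 6): total = 2488.8
Minimum is at Site B with total 1337.6 km.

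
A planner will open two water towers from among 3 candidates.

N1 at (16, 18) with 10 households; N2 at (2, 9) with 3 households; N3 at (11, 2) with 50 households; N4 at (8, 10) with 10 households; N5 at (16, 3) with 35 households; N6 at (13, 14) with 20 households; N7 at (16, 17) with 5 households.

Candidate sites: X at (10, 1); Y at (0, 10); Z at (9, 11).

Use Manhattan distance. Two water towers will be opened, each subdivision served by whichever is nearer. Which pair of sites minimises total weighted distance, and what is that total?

Evaluate every pair (each demand assigned to the nearer of the two):
  {X, Z}: total = 772
  {X, Y}: total = 1129
  {Y, Z}: total = 1449
Best pair: {X, Z} with total 772.

{X, Z}, total 772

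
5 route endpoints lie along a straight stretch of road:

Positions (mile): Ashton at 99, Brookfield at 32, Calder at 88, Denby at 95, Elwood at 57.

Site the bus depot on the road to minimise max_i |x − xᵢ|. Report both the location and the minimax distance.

The 1-center on a line is the midpoint of the two extreme points: leftmost at 32, rightmost at 99.
Optimal location = (32 + 99)/2 = 65.5; maximum distance = (99 − 32)/2 = 33.5.

location 65.5, max distance 33.5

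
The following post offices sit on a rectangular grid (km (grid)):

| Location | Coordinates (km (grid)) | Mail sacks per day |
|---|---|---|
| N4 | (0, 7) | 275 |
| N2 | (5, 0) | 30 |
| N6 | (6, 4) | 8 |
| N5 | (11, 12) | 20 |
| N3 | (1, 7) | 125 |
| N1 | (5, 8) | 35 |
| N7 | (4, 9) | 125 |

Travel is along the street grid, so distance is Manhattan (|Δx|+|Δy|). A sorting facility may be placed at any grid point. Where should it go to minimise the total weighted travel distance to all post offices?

(1, 7)

Manhattan distance separates: Σwᵢ(|x−xᵢ|+|y−yᵢ|) = Σwᵢ|x−xᵢ| + Σwᵢ|y−yᵢ|, so x and y are optimised independently as 1-D weighted medians.
Total weight W = 618; half = 309.
x-coordinate, sorted with cumulative weight:
  x=0 (N4, w=275) cum 275
  x=1 (N3, w=125) cum 400  ← median
  x=4 (N7, w=125) cum 525
  x=5 (N2, w=30) cum 555
  x=5 (N1, w=35) cum 590
  x=6 (N6, w=8) cum 598
  x=11 (N5, w=20) cum 618
⇒ x* = 1
y-coordinate, sorted with cumulative weight:
  y=0 (N2, w=30) cum 30
  y=4 (N6, w=8) cum 38
  y=7 (N4, w=275) cum 313  ← median
  y=7 (N3, w=125) cum 438
  y=8 (N1, w=35) cum 473
  y=9 (N7, w=125) cum 598
  y=12 (N5, w=20) cum 618
⇒ y* = 7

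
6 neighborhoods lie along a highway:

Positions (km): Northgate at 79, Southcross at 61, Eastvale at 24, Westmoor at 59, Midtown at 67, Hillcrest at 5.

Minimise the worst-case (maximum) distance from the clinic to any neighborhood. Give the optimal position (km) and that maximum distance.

The 1-center on a line is the midpoint of the two extreme points: leftmost at 5, rightmost at 79.
Optimal location = (5 + 79)/2 = 42; maximum distance = (79 − 5)/2 = 37.

location 42, max distance 37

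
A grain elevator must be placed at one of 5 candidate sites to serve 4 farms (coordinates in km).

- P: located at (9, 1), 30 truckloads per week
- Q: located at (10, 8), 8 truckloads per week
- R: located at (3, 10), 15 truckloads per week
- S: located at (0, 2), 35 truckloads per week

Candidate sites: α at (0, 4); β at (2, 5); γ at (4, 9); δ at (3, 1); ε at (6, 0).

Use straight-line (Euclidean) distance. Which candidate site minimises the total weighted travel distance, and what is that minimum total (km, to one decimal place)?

δ, total 504.9 km

Total weighted distance at each candidate:
  α (0, 4): total = 541.4
  β (2, 5): total = 512.9
  γ (4, 9): total = 635.1
  δ (3, 1): total = 504.9
  ε (6, 0): total = 544.4
Minimum is at δ with total 504.9 km.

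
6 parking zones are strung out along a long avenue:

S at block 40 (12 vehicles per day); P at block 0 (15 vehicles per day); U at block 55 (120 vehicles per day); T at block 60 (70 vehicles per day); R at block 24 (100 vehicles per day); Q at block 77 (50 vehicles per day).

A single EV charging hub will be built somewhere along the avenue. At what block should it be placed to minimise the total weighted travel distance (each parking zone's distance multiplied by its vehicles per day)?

x = 55

For a sum of weighted absolute distances on a line, the optimum is the weighted median (not the mean). Total weight W = 367; half-weight = 183.5.
Sort by position and accumulate weight:
  block 0 (P, w=15) → cum 15
  block 24 (R, w=100) → cum 115
  block 40 (S, w=12) → cum 127
  block 55 (U, w=120) → cum 247  ≥ 183.5 → median here
  block 60 (T, w=70) → cum 317
  block 77 (Q, w=50) → cum 367
Optimal location: block 55.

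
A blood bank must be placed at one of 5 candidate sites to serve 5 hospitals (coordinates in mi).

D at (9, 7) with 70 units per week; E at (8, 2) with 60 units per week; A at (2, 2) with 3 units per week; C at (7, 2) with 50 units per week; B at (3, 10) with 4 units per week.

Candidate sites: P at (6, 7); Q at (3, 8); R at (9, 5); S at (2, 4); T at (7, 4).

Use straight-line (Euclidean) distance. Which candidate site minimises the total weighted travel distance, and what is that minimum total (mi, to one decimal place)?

Total weighted distance at each candidate:
  P (6, 7): total = 824.2
  Q (3, 8): total = 1281.2
  R (9, 5): total = 564.1
  S (2, 4): total = 1212.2
  T (7, 4): total = 531.6
Minimum is at T with total 531.6 mi.

T, total 531.6 mi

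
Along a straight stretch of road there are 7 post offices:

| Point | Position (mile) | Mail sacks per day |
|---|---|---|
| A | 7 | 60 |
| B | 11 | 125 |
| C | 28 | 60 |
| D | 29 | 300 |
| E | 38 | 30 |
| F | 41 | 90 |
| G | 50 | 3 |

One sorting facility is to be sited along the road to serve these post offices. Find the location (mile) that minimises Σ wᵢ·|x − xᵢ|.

For a sum of weighted absolute distances on a line, the optimum is the weighted median (not the mean). Total weight W = 668; half-weight = 334.
Sort by position and accumulate weight:
  mile 7 (A, w=60) → cum 60
  mile 11 (B, w=125) → cum 185
  mile 28 (C, w=60) → cum 245
  mile 29 (D, w=300) → cum 545  ≥ 334 → median here
  mile 38 (E, w=30) → cum 575
  mile 41 (F, w=90) → cum 665
  mile 50 (G, w=3) → cum 668
Optimal location: mile 29.

x = 29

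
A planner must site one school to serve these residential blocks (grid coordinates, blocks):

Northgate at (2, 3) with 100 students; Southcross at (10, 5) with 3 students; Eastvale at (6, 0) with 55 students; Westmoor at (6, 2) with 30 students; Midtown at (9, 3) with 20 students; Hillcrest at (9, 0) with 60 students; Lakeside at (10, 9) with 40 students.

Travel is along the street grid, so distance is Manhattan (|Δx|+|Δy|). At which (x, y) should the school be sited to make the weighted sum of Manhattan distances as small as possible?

(6, 3)

Manhattan distance separates: Σwᵢ(|x−xᵢ|+|y−yᵢ|) = Σwᵢ|x−xᵢ| + Σwᵢ|y−yᵢ|, so x and y are optimised independently as 1-D weighted medians.
Total weight W = 308; half = 154.
x-coordinate, sorted with cumulative weight:
  x=2 (Northgate, w=100) cum 100
  x=6 (Eastvale, w=55) cum 155  ← median
  x=6 (Westmoor, w=30) cum 185
  x=9 (Midtown, w=20) cum 205
  x=9 (Hillcrest, w=60) cum 265
  x=10 (Southcross, w=3) cum 268
  x=10 (Lakeside, w=40) cum 308
⇒ x* = 6
y-coordinate, sorted with cumulative weight:
  y=0 (Eastvale, w=55) cum 55
  y=0 (Hillcrest, w=60) cum 115
  y=2 (Westmoor, w=30) cum 145
  y=3 (Northgate, w=100) cum 245  ← median
  y=3 (Midtown, w=20) cum 265
  y=5 (Southcross, w=3) cum 268
  y=9 (Lakeside, w=40) cum 308
⇒ y* = 3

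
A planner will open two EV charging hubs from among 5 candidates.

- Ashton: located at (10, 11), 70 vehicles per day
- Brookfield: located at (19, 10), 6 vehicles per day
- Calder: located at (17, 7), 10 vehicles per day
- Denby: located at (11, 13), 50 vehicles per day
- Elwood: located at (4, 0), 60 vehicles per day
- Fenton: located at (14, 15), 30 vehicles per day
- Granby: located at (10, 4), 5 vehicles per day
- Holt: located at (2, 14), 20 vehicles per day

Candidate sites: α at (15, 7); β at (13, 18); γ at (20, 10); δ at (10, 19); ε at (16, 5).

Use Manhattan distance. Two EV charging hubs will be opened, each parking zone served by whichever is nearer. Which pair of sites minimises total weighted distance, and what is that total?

{δ, ε}, total 2543

Evaluate every pair (each demand assigned to the nearer of the two):
  {δ, ε}: total = 2543
  {α, β}: total = 2582
  {α, δ}: total = 2592
  {β, ε}: total = 2603
  {α, ε}: total = 2917
  {α, γ}: total = 2946
  {γ, δ}: total = 3051
  {β, δ}: total = 3099
  {β, γ}: total = 3176
  {γ, ε}: total = 3231
Best pair: {δ, ε} with total 2543.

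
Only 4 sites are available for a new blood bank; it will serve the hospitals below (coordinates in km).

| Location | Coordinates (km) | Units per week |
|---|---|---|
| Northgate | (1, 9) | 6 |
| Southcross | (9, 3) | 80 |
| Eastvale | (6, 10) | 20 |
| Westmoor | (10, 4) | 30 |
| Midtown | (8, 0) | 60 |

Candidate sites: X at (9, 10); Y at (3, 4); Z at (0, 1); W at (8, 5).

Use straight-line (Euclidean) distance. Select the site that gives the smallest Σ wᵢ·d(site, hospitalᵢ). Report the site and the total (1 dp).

Total weighted distance at each candidate:
  X (9, 10): total = 1453.8
  Y (3, 4): total = 1247.3
  Z (0, 1): total = 1799.2
  W (8, 5): total = 702.0
Minimum is at W with total 702.0 km.

W, total 702.0 km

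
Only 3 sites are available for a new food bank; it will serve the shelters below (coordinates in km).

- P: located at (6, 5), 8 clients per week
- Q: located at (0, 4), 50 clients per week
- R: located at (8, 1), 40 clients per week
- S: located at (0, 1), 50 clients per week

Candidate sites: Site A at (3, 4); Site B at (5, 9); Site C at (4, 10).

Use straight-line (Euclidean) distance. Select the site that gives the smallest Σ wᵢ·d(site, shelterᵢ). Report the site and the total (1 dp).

Total weighted distance at each candidate:
  Site A (3, 4): total = 620.7
  Site B (5, 9): total = 1200.0
  Site C (4, 10): total = 1290.0
Minimum is at Site A with total 620.7 km.

Site A, total 620.7 km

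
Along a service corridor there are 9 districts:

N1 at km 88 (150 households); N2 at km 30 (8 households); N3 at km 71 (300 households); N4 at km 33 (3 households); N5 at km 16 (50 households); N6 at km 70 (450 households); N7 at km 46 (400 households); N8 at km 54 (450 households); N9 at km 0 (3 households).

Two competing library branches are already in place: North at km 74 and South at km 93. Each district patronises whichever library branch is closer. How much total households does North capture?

1664

The indifferent point is the midpoint (74+93)/2 = 83.5; districts left of it (closer to North at 74) go to North, those right go to South.
  N9 at 0 (w=3) → North
  N5 at 16 (w=50) → North
  N2 at 30 (w=8) → North
  N4 at 33 (w=3) → North
  N7 at 46 (w=400) → North
  N8 at 54 (w=450) → North
  N6 at 70 (w=450) → North
  N3 at 71 (w=300) → North
  N1 at 88 (w=150) → South
North captures 1664; South captures 150.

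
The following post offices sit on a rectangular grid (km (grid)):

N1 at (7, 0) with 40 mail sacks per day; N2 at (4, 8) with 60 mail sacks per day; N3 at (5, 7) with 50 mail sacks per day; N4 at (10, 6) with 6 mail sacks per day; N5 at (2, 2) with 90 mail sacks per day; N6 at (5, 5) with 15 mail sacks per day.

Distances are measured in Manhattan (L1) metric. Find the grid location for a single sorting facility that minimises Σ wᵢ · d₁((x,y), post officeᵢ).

Manhattan distance separates: Σwᵢ(|x−xᵢ|+|y−yᵢ|) = Σwᵢ|x−xᵢ| + Σwᵢ|y−yᵢ|, so x and y are optimised independently as 1-D weighted medians.
Total weight W = 261; half = 130.5.
x-coordinate, sorted with cumulative weight:
  x=2 (N5, w=90) cum 90
  x=4 (N2, w=60) cum 150  ← median
  x=5 (N3, w=50) cum 200
  x=5 (N6, w=15) cum 215
  x=7 (N1, w=40) cum 255
  x=10 (N4, w=6) cum 261
⇒ x* = 4
y-coordinate, sorted with cumulative weight:
  y=0 (N1, w=40) cum 40
  y=2 (N5, w=90) cum 130
  y=5 (N6, w=15) cum 145  ← median
  y=6 (N4, w=6) cum 151
  y=7 (N3, w=50) cum 201
  y=8 (N2, w=60) cum 261
⇒ y* = 5

(4, 5)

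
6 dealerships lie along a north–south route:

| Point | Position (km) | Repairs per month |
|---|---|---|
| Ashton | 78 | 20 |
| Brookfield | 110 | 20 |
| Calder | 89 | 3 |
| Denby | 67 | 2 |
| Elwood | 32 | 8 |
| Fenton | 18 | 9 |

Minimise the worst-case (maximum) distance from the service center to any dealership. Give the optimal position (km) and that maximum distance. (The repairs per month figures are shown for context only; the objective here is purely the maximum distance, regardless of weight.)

The 1-center on a line is the midpoint of the two extreme points: leftmost at 18, rightmost at 110.
Optimal location = (18 + 110)/2 = 64; maximum distance = (110 − 18)/2 = 46.

location 64, max distance 46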